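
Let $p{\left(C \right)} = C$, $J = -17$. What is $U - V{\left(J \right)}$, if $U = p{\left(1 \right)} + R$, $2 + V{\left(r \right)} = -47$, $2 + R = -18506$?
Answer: $-18458$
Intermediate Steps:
$R = -18508$ ($R = -2 - 18506 = -18508$)
$V{\left(r \right)} = -49$ ($V{\left(r \right)} = -2 - 47 = -49$)
$U = -18507$ ($U = 1 - 18508 = -18507$)
$U - V{\left(J \right)} = -18507 - -49 = -18507 + 49 = -18458$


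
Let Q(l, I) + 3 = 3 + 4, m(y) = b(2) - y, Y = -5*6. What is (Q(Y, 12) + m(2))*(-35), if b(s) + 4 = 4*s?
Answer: -210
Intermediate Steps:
Y = -30
b(s) = -4 + 4*s
m(y) = 4 - y (m(y) = (-4 + 4*2) - y = (-4 + 8) - y = 4 - y)
Q(l, I) = 4 (Q(l, I) = -3 + (3 + 4) = -3 + 7 = 4)
(Q(Y, 12) + m(2))*(-35) = (4 + (4 - 1*2))*(-35) = (4 + (4 - 2))*(-35) = (4 + 2)*(-35) = 6*(-35) = -210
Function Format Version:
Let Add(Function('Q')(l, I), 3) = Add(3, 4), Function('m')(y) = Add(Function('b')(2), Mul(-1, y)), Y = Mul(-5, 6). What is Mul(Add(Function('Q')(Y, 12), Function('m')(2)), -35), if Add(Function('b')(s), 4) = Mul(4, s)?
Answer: -210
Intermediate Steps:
Y = -30
Function('b')(s) = Add(-4, Mul(4, s))
Function('m')(y) = Add(4, Mul(-1, y)) (Function('m')(y) = Add(Add(-4, Mul(4, 2)), Mul(-1, y)) = Add(Add(-4, 8), Mul(-1, y)) = Add(4, Mul(-1, y)))
Function('Q')(l, I) = 4 (Function('Q')(l, I) = Add(-3, Add(3, 4)) = Add(-3, 7) = 4)
Mul(Add(Function('Q')(Y, 12), Function('m')(2)), -35) = Mul(Add(4, Add(4, Mul(-1, 2))), -35) = Mul(Add(4, Add(4, -2)), -35) = Mul(Add(4, 2), -35) = Mul(6, -35) = -210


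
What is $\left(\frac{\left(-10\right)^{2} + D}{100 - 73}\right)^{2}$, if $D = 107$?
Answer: $\frac{529}{9} \approx 58.778$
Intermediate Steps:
$\left(\frac{\left(-10\right)^{2} + D}{100 - 73}\right)^{2} = \left(\frac{\left(-10\right)^{2} + 107}{100 - 73}\right)^{2} = \left(\frac{100 + 107}{27}\right)^{2} = \left(207 \cdot \frac{1}{27}\right)^{2} = \left(\frac{23}{3}\right)^{2} = \frac{529}{9}$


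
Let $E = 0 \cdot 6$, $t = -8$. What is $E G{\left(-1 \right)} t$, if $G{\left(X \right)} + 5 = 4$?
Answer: $0$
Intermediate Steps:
$G{\left(X \right)} = -1$ ($G{\left(X \right)} = -5 + 4 = -1$)
$E = 0$
$E G{\left(-1 \right)} t = 0 \left(-1\right) \left(-8\right) = 0 \left(-8\right) = 0$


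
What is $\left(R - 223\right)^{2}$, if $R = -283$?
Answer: $256036$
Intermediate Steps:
$\left(R - 223\right)^{2} = \left(-283 - 223\right)^{2} = \left(-506\right)^{2} = 256036$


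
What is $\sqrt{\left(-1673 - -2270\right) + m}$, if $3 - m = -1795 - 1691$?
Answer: $3 \sqrt{454} \approx 63.922$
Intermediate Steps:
$m = 3489$ ($m = 3 - \left(-1795 - 1691\right) = 3 - -3486 = 3 + 3486 = 3489$)
$\sqrt{\left(-1673 - -2270\right) + m} = \sqrt{\left(-1673 - -2270\right) + 3489} = \sqrt{\left(-1673 + 2270\right) + 3489} = \sqrt{597 + 3489} = \sqrt{4086} = 3 \sqrt{454}$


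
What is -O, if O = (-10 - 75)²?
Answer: -7225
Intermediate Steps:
O = 7225 (O = (-85)² = 7225)
-O = -1*7225 = -7225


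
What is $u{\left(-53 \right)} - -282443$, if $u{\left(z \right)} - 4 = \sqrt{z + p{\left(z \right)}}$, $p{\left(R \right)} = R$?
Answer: $282447 + i \sqrt{106} \approx 2.8245 \cdot 10^{5} + 10.296 i$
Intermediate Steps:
$u{\left(z \right)} = 4 + \sqrt{2} \sqrt{z}$ ($u{\left(z \right)} = 4 + \sqrt{z + z} = 4 + \sqrt{2 z} = 4 + \sqrt{2} \sqrt{z}$)
$u{\left(-53 \right)} - -282443 = \left(4 + \sqrt{2} \sqrt{-53}\right) - -282443 = \left(4 + \sqrt{2} i \sqrt{53}\right) + 282443 = \left(4 + i \sqrt{106}\right) + 282443 = 282447 + i \sqrt{106}$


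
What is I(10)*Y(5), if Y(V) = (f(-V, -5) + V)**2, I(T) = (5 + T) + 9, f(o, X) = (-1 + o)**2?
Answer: 40344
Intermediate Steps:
I(T) = 14 + T
Y(V) = (V + (-1 - V)**2)**2 (Y(V) = ((-1 - V)**2 + V)**2 = (V + (-1 - V)**2)**2)
I(10)*Y(5) = (14 + 10)*(5 + (1 + 5)**2)**2 = 24*(5 + 6**2)**2 = 24*(5 + 36)**2 = 24*41**2 = 24*1681 = 40344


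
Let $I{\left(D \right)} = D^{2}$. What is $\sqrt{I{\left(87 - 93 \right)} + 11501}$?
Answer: $\sqrt{11537} \approx 107.41$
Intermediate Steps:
$\sqrt{I{\left(87 - 93 \right)} + 11501} = \sqrt{\left(87 - 93\right)^{2} + 11501} = \sqrt{\left(-6\right)^{2} + 11501} = \sqrt{36 + 11501} = \sqrt{11537}$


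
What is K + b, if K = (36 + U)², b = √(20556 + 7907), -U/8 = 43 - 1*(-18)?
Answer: 204304 + √28463 ≈ 2.0447e+5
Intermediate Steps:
U = -488 (U = -8*(43 - 1*(-18)) = -8*(43 + 18) = -8*61 = -488)
b = √28463 ≈ 168.71
K = 204304 (K = (36 - 488)² = (-452)² = 204304)
K + b = 204304 + √28463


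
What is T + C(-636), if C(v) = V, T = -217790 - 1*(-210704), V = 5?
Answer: -7081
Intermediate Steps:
T = -7086 (T = -217790 + 210704 = -7086)
C(v) = 5
T + C(-636) = -7086 + 5 = -7081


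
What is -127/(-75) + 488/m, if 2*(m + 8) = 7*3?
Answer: 14767/75 ≈ 196.89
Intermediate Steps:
m = 5/2 (m = -8 + (7*3)/2 = -8 + (½)*21 = -8 + 21/2 = 5/2 ≈ 2.5000)
-127/(-75) + 488/m = -127/(-75) + 488/(5/2) = -127*(-1/75) + 488*(⅖) = 127/75 + 976/5 = 14767/75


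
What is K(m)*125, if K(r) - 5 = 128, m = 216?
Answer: 16625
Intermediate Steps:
K(r) = 133 (K(r) = 5 + 128 = 133)
K(m)*125 = 133*125 = 16625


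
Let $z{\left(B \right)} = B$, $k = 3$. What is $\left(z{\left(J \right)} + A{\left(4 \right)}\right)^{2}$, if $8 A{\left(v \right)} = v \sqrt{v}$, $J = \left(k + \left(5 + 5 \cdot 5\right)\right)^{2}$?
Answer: $1188100$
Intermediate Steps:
$J = 1089$ ($J = \left(3 + \left(5 + 5 \cdot 5\right)\right)^{2} = \left(3 + \left(5 + 25\right)\right)^{2} = \left(3 + 30\right)^{2} = 33^{2} = 1089$)
$A{\left(v \right)} = \frac{v^{\frac{3}{2}}}{8}$ ($A{\left(v \right)} = \frac{v \sqrt{v}}{8} = \frac{v^{\frac{3}{2}}}{8}$)
$\left(z{\left(J \right)} + A{\left(4 \right)}\right)^{2} = \left(1089 + \frac{4^{\frac{3}{2}}}{8}\right)^{2} = \left(1089 + \frac{1}{8} \cdot 8\right)^{2} = \left(1089 + 1\right)^{2} = 1090^{2} = 1188100$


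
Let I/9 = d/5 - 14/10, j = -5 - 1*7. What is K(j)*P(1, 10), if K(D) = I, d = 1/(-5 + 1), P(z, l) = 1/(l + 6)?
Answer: -261/320 ≈ -0.81563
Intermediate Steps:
P(z, l) = 1/(6 + l)
d = -¼ (d = 1/(-4) = -¼ ≈ -0.25000)
j = -12 (j = -5 - 7 = -12)
I = -261/20 (I = 9*(-¼/5 - 14/10) = 9*(-¼*⅕ - 14*⅒) = 9*(-1/20 - 7/5) = 9*(-29/20) = -261/20 ≈ -13.050)
K(D) = -261/20
K(j)*P(1, 10) = -261/(20*(6 + 10)) = -261/20/16 = -261/20*1/16 = -261/320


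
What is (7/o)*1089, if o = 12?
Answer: 2541/4 ≈ 635.25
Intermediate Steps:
(7/o)*1089 = (7/12)*1089 = 2541/4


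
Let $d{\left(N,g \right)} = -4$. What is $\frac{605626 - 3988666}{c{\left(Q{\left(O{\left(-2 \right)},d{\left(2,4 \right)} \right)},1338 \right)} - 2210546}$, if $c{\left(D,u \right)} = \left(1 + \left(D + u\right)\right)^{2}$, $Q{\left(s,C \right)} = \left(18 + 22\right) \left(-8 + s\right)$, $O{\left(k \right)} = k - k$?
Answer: $\frac{676608}{234437} \approx 2.8861$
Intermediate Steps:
$O{\left(k \right)} = 0$
$Q{\left(s,C \right)} = -320 + 40 s$ ($Q{\left(s,C \right)} = 40 \left(-8 + s\right) = -320 + 40 s$)
$c{\left(D,u \right)} = \left(1 + D + u\right)^{2}$
$\frac{605626 - 3988666}{c{\left(Q{\left(O{\left(-2 \right)},d{\left(2,4 \right)} \right)},1338 \right)} - 2210546} = \frac{605626 - 3988666}{\left(1 + \left(-320 + 40 \cdot 0\right) + 1338\right)^{2} - 2210546} = - \frac{3383040}{\left(1 + \left(-320 + 0\right) + 1338\right)^{2} - 2210546} = - \frac{3383040}{\left(1 - 320 + 1338\right)^{2} - 2210546} = - \frac{3383040}{1019^{2} - 2210546} = - \frac{3383040}{1038361 - 2210546} = - \frac{3383040}{-1172185} = \left(-3383040\right) \left(- \frac{1}{1172185}\right) = \frac{676608}{234437}$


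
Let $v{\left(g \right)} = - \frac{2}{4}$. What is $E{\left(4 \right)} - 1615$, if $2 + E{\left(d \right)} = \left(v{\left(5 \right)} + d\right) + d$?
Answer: $- \frac{3219}{2} \approx -1609.5$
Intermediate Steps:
$v{\left(g \right)} = - \frac{1}{2}$ ($v{\left(g \right)} = \left(-2\right) \frac{1}{4} = - \frac{1}{2}$)
$E{\left(d \right)} = - \frac{5}{2} + 2 d$ ($E{\left(d \right)} = -2 + \left(\left(- \frac{1}{2} + d\right) + d\right) = -2 + \left(- \frac{1}{2} + 2 d\right) = - \frac{5}{2} + 2 d$)
$E{\left(4 \right)} - 1615 = \left(- \frac{5}{2} + 2 \cdot 4\right) - 1615 = \left(- \frac{5}{2} + 8\right) - 1615 = \frac{11}{2} - 1615 = - \frac{3219}{2}$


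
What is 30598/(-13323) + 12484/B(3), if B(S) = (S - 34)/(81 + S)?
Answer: -13972192426/413013 ≈ -33830.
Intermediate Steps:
B(S) = (-34 + S)/(81 + S)
30598/(-13323) + 12484/B(3) = 30598/(-13323) + 12484/(((-34 + 3)/(81 + 3))) = 30598*(-1/13323) + 12484/((-31/84)) = -30598/13323 + 12484/(((1/84)*(-31))) = -30598/13323 + 12484/(-31/84) = -30598/13323 + 12484*(-84/31) = -30598/13323 - 1048656/31 = -13972192426/413013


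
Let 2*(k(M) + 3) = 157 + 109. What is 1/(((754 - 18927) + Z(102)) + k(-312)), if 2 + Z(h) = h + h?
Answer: -1/17841 ≈ -5.6051e-5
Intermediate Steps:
k(M) = 130 (k(M) = -3 + (157 + 109)/2 = -3 + (½)*266 = -3 + 133 = 130)
Z(h) = -2 + 2*h (Z(h) = -2 + (h + h) = -2 + 2*h)
1/(((754 - 18927) + Z(102)) + k(-312)) = 1/(((754 - 18927) + (-2 + 2*102)) + 130) = 1/((-18173 + (-2 + 204)) + 130) = 1/((-18173 + 202) + 130) = 1/(-17971 + 130) = 1/(-17841) = -1/17841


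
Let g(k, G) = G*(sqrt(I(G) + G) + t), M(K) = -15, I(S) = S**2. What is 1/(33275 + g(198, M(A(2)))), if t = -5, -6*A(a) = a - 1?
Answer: 667/22243505 + 3*sqrt(210)/222435050 ≈ 3.0182e-5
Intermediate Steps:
A(a) = 1/6 - a/6 (A(a) = -(a - 1)/6 = -(-1 + a)/6 = 1/6 - a/6)
g(k, G) = G*(-5 + sqrt(G + G**2)) (g(k, G) = G*(sqrt(G**2 + G) - 5) = G*(sqrt(G + G**2) - 5) = G*(-5 + sqrt(G + G**2)))
1/(33275 + g(198, M(A(2)))) = 1/(33275 - 15*(-5 + sqrt(-15*(1 - 15)))) = 1/(33275 - 15*(-5 + sqrt(-15*(-14)))) = 1/(33275 - 15*(-5 + sqrt(210))) = 1/(33275 + (75 - 15*sqrt(210))) = 1/(33350 - 15*sqrt(210))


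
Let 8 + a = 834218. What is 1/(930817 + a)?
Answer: 1/1765027 ≈ 5.6656e-7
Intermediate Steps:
a = 834210 (a = -8 + 834218 = 834210)
1/(930817 + a) = 1/(930817 + 834210) = 1/1765027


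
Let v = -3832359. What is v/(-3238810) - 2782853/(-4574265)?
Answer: 11367605039/6344828790 ≈ 1.7916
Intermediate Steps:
v/(-3238810) - 2782853/(-4574265) = -3832359/(-3238810) - 2782853/(-4574265) = -3832359*(-1/3238810) - 2782853*(-1/4574265) = 3832359/3238810 + 5959/9795 = 11367605039/6344828790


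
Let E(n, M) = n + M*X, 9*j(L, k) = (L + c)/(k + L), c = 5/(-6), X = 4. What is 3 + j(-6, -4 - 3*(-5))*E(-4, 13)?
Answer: -193/45 ≈ -4.2889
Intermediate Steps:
c = -5/6 (c = 5*(-1/6) = -5/6 ≈ -0.83333)
j(L, k) = (-5/6 + L)/(9*(L + k)) (j(L, k) = ((L - 5/6)/(k + L))/9 = ((-5/6 + L)/(L + k))/9 = (-5/6 + L)/(9*(L + k)))
E(n, M) = n + 4*M (E(n, M) = n + M*4 = n + 4*M)
3 + j(-6, -4 - 3*(-5))*E(-4, 13) = 3 + ((-5/54 + (1/9)*(-6))/(-6 + (-4 - 3*(-5))))*(-4 + 4*13) = 3 + ((-5/54 - 2/3)/(-6 + (-4 + 15)))*(-4 + 52) = 3 + (-41/54/(-6 + 11))*48 = 3 + (-41/54/5)*48 = 3 + ((1/5)*(-41/54))*48 = 3 - 41/270*48 = 3 - 328/45 = -193/45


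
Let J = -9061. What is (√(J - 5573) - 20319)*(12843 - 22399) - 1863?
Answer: 194166501 - 28668*I*√1626 ≈ 1.9417e+8 - 1.156e+6*I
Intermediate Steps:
(√(J - 5573) - 20319)*(12843 - 22399) - 1863 = (√(-9061 - 5573) - 20319)*(12843 - 22399) - 1863 = (√(-14634) - 20319)*(-9556) - 1863 = (3*I*√1626 - 20319)*(-9556) - 1863 = (-20319 + 3*I*√1626)*(-9556) - 1863 = (194168364 - 28668*I*√1626) - 1863 = 194166501 - 28668*I*√1626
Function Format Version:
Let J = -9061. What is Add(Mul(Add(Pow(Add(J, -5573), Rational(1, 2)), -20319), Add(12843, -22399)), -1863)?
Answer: Add(194166501, Mul(-28668, I, Pow(1626, Rational(1, 2)))) ≈ Add(1.9417e+8, Mul(-1.1560e+6, I))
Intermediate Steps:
Add(Mul(Add(Pow(Add(J, -5573), Rational(1, 2)), -20319), Add(12843, -22399)), -1863) = Add(Mul(Add(Pow(Add(-9061, -5573), Rational(1, 2)), -20319), Add(12843, -22399)), -1863) = Add(Mul(Add(Pow(-14634, Rational(1, 2)), -20319), -9556), -1863) = Add(Mul(Add(Mul(3, I, Pow(1626, Rational(1, 2))), -20319), -9556), -1863) = Add(Mul(Add(-20319, Mul(3, I, Pow(1626, Rational(1, 2)))), -9556), -1863) = Add(Add(194168364, Mul(-28668, I, Pow(1626, Rational(1, 2)))), -1863) = Add(194166501, Mul(-28668, I, Pow(1626, Rational(1, 2))))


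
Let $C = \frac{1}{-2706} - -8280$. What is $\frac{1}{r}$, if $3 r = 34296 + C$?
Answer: $\frac{8118}{115210655} \approx 7.0462 \cdot 10^{-5}$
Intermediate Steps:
$C = \frac{22405679}{2706}$ ($C = - \frac{1}{2706} + 8280 = \frac{22405679}{2706} \approx 8280.0$)
$r = \frac{115210655}{8118}$ ($r = \frac{34296 + \frac{22405679}{2706}}{3} = \frac{1}{3} \cdot \frac{115210655}{2706} = \frac{115210655}{8118} \approx 14192.0$)
$\frac{1}{r} = \frac{1}{\frac{115210655}{8118}} = \frac{8118}{115210655}$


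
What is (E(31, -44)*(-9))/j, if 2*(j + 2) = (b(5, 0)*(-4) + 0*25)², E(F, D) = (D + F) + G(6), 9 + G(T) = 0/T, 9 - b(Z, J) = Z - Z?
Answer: 99/323 ≈ 0.30650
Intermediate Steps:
b(Z, J) = 9 (b(Z, J) = 9 - (Z - Z) = 9 - 1*0 = 9 + 0 = 9)
G(T) = -9 (G(T) = -9 + 0/T = -9 + 0 = -9)
E(F, D) = -9 + D + F (E(F, D) = (D + F) - 9 = -9 + D + F)
j = 646 (j = -2 + (9*(-4) + 0*25)²/2 = -2 + (-36 + 0)²/2 = -2 + (½)*(-36)² = -2 + (½)*1296 = -2 + 648 = 646)
(E(31, -44)*(-9))/j = ((-9 - 44 + 31)*(-9))/646 = -22*(-9)*(1/646) = 198*(1/646) = 99/323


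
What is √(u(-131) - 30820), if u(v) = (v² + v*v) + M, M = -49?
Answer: √3453 ≈ 58.762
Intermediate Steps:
u(v) = -49 + 2*v² (u(v) = (v² + v*v) - 49 = (v² + v²) - 49 = 2*v² - 49 = -49 + 2*v²)
√(u(-131) - 30820) = √((-49 + 2*(-131)²) - 30820) = √((-49 + 2*17161) - 30820) = √((-49 + 34322) - 30820) = √(34273 - 30820) = √3453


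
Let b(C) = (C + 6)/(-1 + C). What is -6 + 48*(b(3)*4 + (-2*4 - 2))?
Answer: 378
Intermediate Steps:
b(C) = (6 + C)/(-1 + C)
-6 + 48*(b(3)*4 + (-2*4 - 2)) = -6 + 48*(((6 + 3)/(-1 + 3))*4 + (-2*4 - 2)) = -6 + 48*((9/2)*4 + (-8 - 2)) = -6 + 48*(((1/2)*9)*4 - 10) = -6 + 48*((9/2)*4 - 10) = -6 + 48*(18 - 10) = -6 + 48*8 = -6 + 384 = 378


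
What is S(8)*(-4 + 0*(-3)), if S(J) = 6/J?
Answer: -3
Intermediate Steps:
S(8)*(-4 + 0*(-3)) = (6/8)*(-4 + 0*(-3)) = (6*(⅛))*(-4 + 0) = (¾)*(-4) = -3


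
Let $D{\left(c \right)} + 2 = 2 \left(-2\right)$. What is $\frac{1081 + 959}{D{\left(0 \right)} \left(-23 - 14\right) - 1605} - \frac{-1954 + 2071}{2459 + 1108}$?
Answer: $- \frac{826499}{548129} \approx -1.5079$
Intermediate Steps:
$D{\left(c \right)} = -6$ ($D{\left(c \right)} = -2 + 2 \left(-2\right) = -2 - 4 = -6$)
$\frac{1081 + 959}{D{\left(0 \right)} \left(-23 - 14\right) - 1605} - \frac{-1954 + 2071}{2459 + 1108} = \frac{1081 + 959}{- 6 \left(-23 - 14\right) - 1605} - \frac{-1954 + 2071}{2459 + 1108} = \frac{2040}{\left(-6\right) \left(-37\right) - 1605} - \frac{117}{3567} = \frac{2040}{222 - 1605} - 117 \cdot \frac{1}{3567} = \frac{2040}{-1383} - \frac{39}{1189} = 2040 \left(- \frac{1}{1383}\right) - \frac{39}{1189} = - \frac{680}{461} - \frac{39}{1189} = - \frac{826499}{548129}$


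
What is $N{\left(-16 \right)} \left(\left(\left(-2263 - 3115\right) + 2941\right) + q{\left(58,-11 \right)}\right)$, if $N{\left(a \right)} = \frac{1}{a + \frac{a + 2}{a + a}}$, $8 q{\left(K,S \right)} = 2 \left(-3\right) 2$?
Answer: $\frac{39016}{249} \approx 156.69$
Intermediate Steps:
$q{\left(K,S \right)} = - \frac{3}{2}$ ($q{\left(K,S \right)} = \frac{2 \left(-3\right) 2}{8} = \frac{\left(-6\right) 2}{8} = \frac{1}{8} \left(-12\right) = - \frac{3}{2}$)
$N{\left(a \right)} = \frac{1}{a + \frac{2 + a}{2 a}}$
$N{\left(-16 \right)} \left(\left(\left(-2263 - 3115\right) + 2941\right) + q{\left(58,-11 \right)}\right) = 2 \left(-16\right) \frac{1}{2 - 16 + 2 \left(-16\right)^{2}} \left(\left(\left(-2263 - 3115\right) + 2941\right) - \frac{3}{2}\right) = 2 \left(-16\right) \frac{1}{2 - 16 + 2 \cdot 256} \left(\left(-5378 + 2941\right) - \frac{3}{2}\right) = 2 \left(-16\right) \frac{1}{2 - 16 + 512} \left(-2437 - \frac{3}{2}\right) = 2 \left(-16\right) \frac{1}{498} \left(- \frac{4877}{2}\right) = \left(- \frac{16}{249}\right) \left(- \frac{4877}{2}\right) = \frac{39016}{249}$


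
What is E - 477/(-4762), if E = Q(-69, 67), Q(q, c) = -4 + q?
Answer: -347149/4762 ≈ -72.900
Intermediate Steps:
E = -73 (E = -4 - 69 = -73)
E - 477/(-4762) = -73 - 477/(-4762) = -73 - 477*(-1/4762) = -73 + 477/4762 = -347149/4762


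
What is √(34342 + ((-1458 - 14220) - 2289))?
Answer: 5*√655 ≈ 127.96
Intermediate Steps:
√(34342 + ((-1458 - 14220) - 2289)) = √(34342 + (-15678 - 2289)) = √(34342 - 17967) = √16375 = 5*√655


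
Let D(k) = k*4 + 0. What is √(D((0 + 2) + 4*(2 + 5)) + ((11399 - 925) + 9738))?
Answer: 2*√5083 ≈ 142.59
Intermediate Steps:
D(k) = 4*k (D(k) = 4*k + 0 = 4*k)
√(D((0 + 2) + 4*(2 + 5)) + ((11399 - 925) + 9738)) = √(4*((0 + 2) + 4*(2 + 5)) + ((11399 - 925) + 9738)) = √(4*(2 + 4*7) + (10474 + 9738)) = √(4*(2 + 28) + 20212) = √(4*30 + 20212) = √(120 + 20212) = √20332 = 2*√5083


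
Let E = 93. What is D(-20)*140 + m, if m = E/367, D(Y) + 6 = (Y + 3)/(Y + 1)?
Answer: -4982093/6973 ≈ -714.48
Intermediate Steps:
D(Y) = -6 + (3 + Y)/(1 + Y) (D(Y) = -6 + (Y + 3)/(Y + 1) = -6 + (3 + Y)/(1 + Y))
m = 93/367 ≈ 0.25341
D(-20)*140 + m = ((-3 - 5*(-20))/(1 - 20))*140 + 93/367 = ((-3 + 100)/(-19))*140 + 93/367 = -1/19*97*140 + 93/367 = -97/19*140 + 93/367 = -13580/19 + 93/367 = -4982093/6973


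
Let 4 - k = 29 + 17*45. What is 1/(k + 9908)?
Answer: 1/9118 ≈ 0.00010967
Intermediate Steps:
k = -790 (k = 4 - (29 + 17*45) = 4 - (29 + 765) = 4 - 1*794 = 4 - 794 = -790)
1/(k + 9908) = 1/(-790 + 9908) = 1/9118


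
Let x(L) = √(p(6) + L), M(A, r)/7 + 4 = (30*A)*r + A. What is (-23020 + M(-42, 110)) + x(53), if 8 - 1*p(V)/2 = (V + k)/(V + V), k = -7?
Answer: -993542 + √2490/6 ≈ -9.9353e+5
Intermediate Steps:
p(V) = 16 - (-7 + V)/V (p(V) = 16 - 2*(V - 7)/(V + V) = 16 - 2*(-7 + V)/(2*V) = 16 - 2*(-7 + V)*1/(2*V) = 16 - (-7 + V)/V)
M(A, r) = -28 + 7*A + 210*A*r (M(A, r) = -28 + 7*((30*A)*r + A) = -28 + 7*(30*A*r + A) = -28 + 7*(A + 30*A*r) = -28 + (7*A + 210*A*r) = -28 + 7*A + 210*A*r)
x(L) = √(97/6 + L) (x(L) = √((15 + 7/6) + L) = √(97/6 + L))
(-23020 + M(-42, 110)) + x(53) = (-23020 + (-28 + 7*(-42) + 210*(-42)*110)) + √(582 + 36*53)/6 = (-23020 + (-28 - 294 - 970200)) + √(582 + 1908)/6 = (-23020 - 970522) + √2490/6 = -993542 + √2490/6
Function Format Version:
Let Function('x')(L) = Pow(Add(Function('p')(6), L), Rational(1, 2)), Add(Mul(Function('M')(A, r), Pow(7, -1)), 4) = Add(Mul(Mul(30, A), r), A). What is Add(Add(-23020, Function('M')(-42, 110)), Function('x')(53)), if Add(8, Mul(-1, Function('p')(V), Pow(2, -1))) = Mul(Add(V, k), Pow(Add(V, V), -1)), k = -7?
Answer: Add(-993542, Mul(Rational(1, 6), Pow(2490, Rational(1, 2)))) ≈ -9.9353e+5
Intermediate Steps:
Function('p')(V) = Add(16, Mul(-1, Pow(V, -1), Add(-7, V))) (Function('p')(V) = Add(16, Mul(-2, Mul(Add(V, -7), Pow(Add(V, V), -1)))) = Add(16, Mul(-2, Mul(Add(-7, V), Pow(Mul(2, V), -1)))) = Add(16, Mul(-2, Mul(Add(-7, V), Mul(Rational(1, 2), Pow(V, -1))))) = Add(16, Mul(-2, Mul(Rational(1, 2), Pow(V, -1), Add(-7, V)))) = Add(16, Mul(-1, Pow(V, -1), Add(-7, V))))
Function('M')(A, r) = Add(-28, Mul(7, A), Mul(210, A, r)) (Function('M')(A, r) = Add(-28, Mul(7, Add(Mul(Mul(30, A), r), A))) = Add(-28, Mul(7, Add(Mul(30, A, r), A))) = Add(-28, Mul(7, Add(A, Mul(30, A, r)))) = Add(-28, Add(Mul(7, A), Mul(210, A, r))) = Add(-28, Mul(7, A), Mul(210, A, r)))
Function('x')(L) = Pow(Add(Rational(97, 6), L), Rational(1, 2)) (Function('x')(L) = Pow(Add(Add(15, Mul(7, Pow(6, -1))), L), Rational(1, 2)) = Pow(Add(Add(15, Mul(7, Rational(1, 6))), L), Rational(1, 2)) = Pow(Add(Add(15, Rational(7, 6)), L), Rational(1, 2)) = Pow(Add(Rational(97, 6), L), Rational(1, 2)))
Add(Add(-23020, Function('M')(-42, 110)), Function('x')(53)) = Add(Add(-23020, Add(-28, Mul(7, -42), Mul(210, -42, 110))), Mul(Rational(1, 6), Pow(Add(582, Mul(36, 53)), Rational(1, 2)))) = Add(Add(-23020, Add(-28, -294, -970200)), Mul(Rational(1, 6), Pow(Add(582, 1908), Rational(1, 2)))) = Add(Add(-23020, -970522), Mul(Rational(1, 6), Pow(2490, Rational(1, 2)))) = Add(-993542, Mul(Rational(1, 6), Pow(2490, Rational(1, 2))))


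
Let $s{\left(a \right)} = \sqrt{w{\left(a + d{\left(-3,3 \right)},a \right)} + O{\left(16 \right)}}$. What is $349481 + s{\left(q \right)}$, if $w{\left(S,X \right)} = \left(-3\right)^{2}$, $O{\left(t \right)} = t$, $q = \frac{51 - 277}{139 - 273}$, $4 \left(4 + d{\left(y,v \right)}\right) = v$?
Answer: $349486$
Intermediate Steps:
$d{\left(y,v \right)} = -4 + \frac{v}{4}$
$q = \frac{113}{67}$ ($q = - \frac{226}{-134} = \left(-226\right) \left(- \frac{1}{134}\right) = \frac{113}{67} \approx 1.6866$)
$w{\left(S,X \right)} = 9$
$s{\left(a \right)} = 5$ ($s{\left(a \right)} = \sqrt{9 + 16} = \sqrt{25} = 5$)
$349481 + s{\left(q \right)} = 349481 + 5 = 349486$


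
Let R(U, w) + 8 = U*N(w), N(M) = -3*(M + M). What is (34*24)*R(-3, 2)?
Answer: 22848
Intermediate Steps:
N(M) = -6*M
R(U, w) = -8 - 6*U*w (R(U, w) = -8 + U*(-6*w) = -8 - 6*U*w)
(34*24)*R(-3, 2) = (34*24)*(-8 - 6*(-3)*2) = 816*(-8 + 36) = 816*28 = 22848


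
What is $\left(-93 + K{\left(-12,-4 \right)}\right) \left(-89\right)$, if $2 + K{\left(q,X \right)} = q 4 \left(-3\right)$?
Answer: $-4361$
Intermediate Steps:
$K{\left(q,X \right)} = -2 - 12 q$ ($K{\left(q,X \right)} = -2 + q 4 \left(-3\right) = -2 + 4 q \left(-3\right) = -2 - 12 q$)
$\left(-93 + K{\left(-12,-4 \right)}\right) \left(-89\right) = \left(-93 - -142\right) \left(-89\right) = \left(-93 + \left(-2 + 144\right)\right) \left(-89\right) = \left(-93 + 142\right) \left(-89\right) = 49 \left(-89\right) = -4361$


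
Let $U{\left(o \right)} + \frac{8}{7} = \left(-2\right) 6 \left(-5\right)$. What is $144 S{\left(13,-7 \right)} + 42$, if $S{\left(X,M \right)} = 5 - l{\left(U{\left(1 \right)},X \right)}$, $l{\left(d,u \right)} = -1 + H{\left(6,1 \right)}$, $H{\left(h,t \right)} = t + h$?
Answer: $-102$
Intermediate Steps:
$H{\left(h,t \right)} = h + t$
$U{\left(o \right)} = \frac{412}{7}$ ($U{\left(o \right)} = - \frac{8}{7} + \left(-2\right) 6 \left(-5\right) = - \frac{8}{7} - -60 = - \frac{8}{7} + 60 = \frac{412}{7}$)
$l{\left(d,u \right)} = 6$ ($l{\left(d,u \right)} = -1 + \left(6 + 1\right) = -1 + 7 = 6$)
$S{\left(X,M \right)} = -1$ ($S{\left(X,M \right)} = 5 - 6 = -1$)
$144 S{\left(13,-7 \right)} + 42 = 144 \left(-1\right) + 42 = -144 + 42 = -102$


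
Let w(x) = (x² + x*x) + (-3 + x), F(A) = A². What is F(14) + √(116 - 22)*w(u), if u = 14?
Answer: 196 + 403*√94 ≈ 4103.2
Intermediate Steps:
w(x) = -3 + x + 2*x² (w(x) = (x² + x²) + (-3 + x) = 2*x² + (-3 + x) = -3 + x + 2*x²)
F(14) + √(116 - 22)*w(u) = 14² + √(116 - 22)*(-3 + 14 + 2*14²) = 196 + √94*(-3 + 14 + 2*196) = 196 + √94*(-3 + 14 + 392) = 196 + √94*403 = 196 + 403*√94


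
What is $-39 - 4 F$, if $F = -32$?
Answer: $89$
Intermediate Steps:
$-39 - 4 F = -39 - -128 = -39 + 128 = 89$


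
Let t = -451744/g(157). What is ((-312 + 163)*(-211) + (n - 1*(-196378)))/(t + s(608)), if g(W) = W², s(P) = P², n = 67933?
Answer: 3644970875/4555698096 ≈ 0.80009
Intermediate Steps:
t = -451744/24649 (t = -451744/(157²) = -451744/24649 ≈ -18.327)
((-312 + 163)*(-211) + (n - 1*(-196378)))/(t + s(608)) = ((-312 + 163)*(-211) + (67933 - 1*(-196378)))/(-451744/24649 + 608²) = (-149*(-211) + (67933 + 196378))/(-451744/24649 + 369664) = (31439 + 264311)/(9111396192/24649) = 295750*(24649/9111396192) = 3644970875/4555698096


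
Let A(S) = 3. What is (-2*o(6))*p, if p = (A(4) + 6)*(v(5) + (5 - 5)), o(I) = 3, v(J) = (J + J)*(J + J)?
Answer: -5400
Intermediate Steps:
v(J) = 4*J² (v(J) = (2*J)*(2*J) = 4*J²)
p = 900 (p = (3 + 6)*(4*5² + (5 - 5)) = 9*(4*25 + 0) = 9*(100 + 0) = 9*100 = 900)
(-2*o(6))*p = -2*3*900 = -6*900 = -5400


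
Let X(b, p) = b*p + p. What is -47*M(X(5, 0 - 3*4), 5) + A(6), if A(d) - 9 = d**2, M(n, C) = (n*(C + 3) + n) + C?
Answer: 30266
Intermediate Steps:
X(b, p) = p + b*p
M(n, C) = C + n + n*(3 + C) (M(n, C) = (n*(3 + C) + n) + C = (n + n*(3 + C)) + C = C + n + n*(3 + C))
A(d) = 9 + d**2
-47*M(X(5, 0 - 3*4), 5) + A(6) = -47*(5 + 4*((0 - 3*4)*(1 + 5)) + 5*((0 - 3*4)*(1 + 5))) + (9 + 6**2) = -47*(5 + 4*((0 - 12)*6) + 5*((0 - 12)*6)) + (9 + 36) = -47*(5 + 4*(-12*6) + 5*(-12*6)) + 45 = -47*(5 + 4*(-72) + 5*(-72)) + 45 = -47*(5 - 288 - 360) + 45 = -47*(-643) + 45 = 30221 + 45 = 30266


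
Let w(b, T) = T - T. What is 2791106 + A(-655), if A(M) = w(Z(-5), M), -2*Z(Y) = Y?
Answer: 2791106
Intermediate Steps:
Z(Y) = -Y/2
w(b, T) = 0
A(M) = 0
2791106 + A(-655) = 2791106 + 0 = 2791106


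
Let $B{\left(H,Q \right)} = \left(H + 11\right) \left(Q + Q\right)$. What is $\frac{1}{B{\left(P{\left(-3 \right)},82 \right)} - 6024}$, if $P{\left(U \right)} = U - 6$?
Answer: $- \frac{1}{5696} \approx -0.00017556$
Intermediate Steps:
$P{\left(U \right)} = -6 + U$ ($P{\left(U \right)} = U - 6 = -6 + U$)
$B{\left(H,Q \right)} = 2 Q \left(11 + H\right)$ ($B{\left(H,Q \right)} = \left(11 + H\right) 2 Q = 2 Q \left(11 + H\right)$)
$\frac{1}{B{\left(P{\left(-3 \right)},82 \right)} - 6024} = \frac{1}{2 \cdot 82 \left(11 - 9\right) - 6024} = \frac{1}{2 \cdot 82 \cdot 2 - 6024} = \frac{1}{328 - 6024} = \frac{1}{-5696} = - \frac{1}{5696}$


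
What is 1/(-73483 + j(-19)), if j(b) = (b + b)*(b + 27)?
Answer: -1/73787 ≈ -1.3553e-5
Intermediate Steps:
j(b) = 2*b*(27 + b) (j(b) = (2*b)*(27 + b) = 2*b*(27 + b))
1/(-73483 + j(-19)) = 1/(-73483 + 2*(-19)*(27 - 19)) = 1/(-73483 + 2*(-19)*8) = 1/(-73483 - 304) = 1/(-73787) = -1/73787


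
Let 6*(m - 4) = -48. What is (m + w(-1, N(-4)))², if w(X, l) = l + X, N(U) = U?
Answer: 81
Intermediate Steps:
m = -4 (m = 4 + (⅙)*(-48) = 4 - 8 = -4)
w(X, l) = X + l
(m + w(-1, N(-4)))² = (-4 + (-1 - 4))² = (-4 - 5)² = (-9)² = 81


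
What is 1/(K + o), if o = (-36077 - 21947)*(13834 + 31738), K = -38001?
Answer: -1/2644307729 ≈ -3.7817e-10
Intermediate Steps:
o = -2644269728 (o = -58024*45572 = -2644269728)
1/(K + o) = 1/(-38001 - 2644269728) = 1/(-2644307729) = -1/2644307729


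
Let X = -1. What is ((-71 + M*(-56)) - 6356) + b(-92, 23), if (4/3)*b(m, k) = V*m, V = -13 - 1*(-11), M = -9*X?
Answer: -6793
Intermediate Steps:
M = 9 (M = -9*(-1) = 9)
V = -2 (V = -13 + 11 = -2)
b(m, k) = -3*m/2 (b(m, k) = 3*(-2*m)/4 = -3*m/2)
((-71 + M*(-56)) - 6356) + b(-92, 23) = ((-71 + 9*(-56)) - 6356) - 3/2*(-92) = ((-71 - 504) - 6356) + 138 = (-575 - 6356) + 138 = -6931 + 138 = -6793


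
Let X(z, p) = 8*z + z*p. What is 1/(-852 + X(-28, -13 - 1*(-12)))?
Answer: -1/1048 ≈ -0.00095420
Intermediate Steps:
X(z, p) = 8*z + p*z
1/(-852 + X(-28, -13 - 1*(-12))) = 1/(-852 - 28*(8 + (-13 - 1*(-12)))) = 1/(-852 - 28*(8 + (-13 + 12))) = 1/(-852 - 28*(8 - 1)) = 1/(-852 - 28*7) = 1/(-852 - 196) = 1/(-1048) = -1/1048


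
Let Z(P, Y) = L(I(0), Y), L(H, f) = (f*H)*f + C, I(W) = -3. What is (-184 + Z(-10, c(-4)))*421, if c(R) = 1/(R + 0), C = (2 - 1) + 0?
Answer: -1233951/16 ≈ -77122.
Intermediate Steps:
C = 1 (C = 1 + 0 = 1)
c(R) = 1/R
L(H, f) = 1 + H*f**2 (L(H, f) = (f*H)*f + 1 = (H*f)*f + 1 = H*f**2 + 1 = 1 + H*f**2)
Z(P, Y) = 1 - 3*Y**2
(-184 + Z(-10, c(-4)))*421 = (-184 + (1 - 3*(1/(-4))**2))*421 = (-184 + (1 - 3*(-1/4)**2))*421 = (-184 + (1 - 3*1/16))*421 = (-184 + (1 - 3/16))*421 = (-184 + 13/16)*421 = -2931/16*421 = -1233951/16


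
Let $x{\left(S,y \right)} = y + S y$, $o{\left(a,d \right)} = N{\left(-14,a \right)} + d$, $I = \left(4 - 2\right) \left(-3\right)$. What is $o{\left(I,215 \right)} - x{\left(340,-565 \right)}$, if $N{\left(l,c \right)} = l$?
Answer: $192866$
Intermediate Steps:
$I = -6$ ($I = 2 \left(-3\right) = -6$)
$o{\left(a,d \right)} = -14 + d$
$o{\left(I,215 \right)} - x{\left(340,-565 \right)} = \left(-14 + 215\right) - - 565 \left(1 + 340\right) = 201 - \left(-565\right) 341 = 201 - -192665 = 201 + 192665 = 192866$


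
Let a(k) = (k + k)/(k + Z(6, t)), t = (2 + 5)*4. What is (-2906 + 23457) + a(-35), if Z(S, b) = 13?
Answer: 226096/11 ≈ 20554.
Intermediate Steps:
t = 28 (t = 7*4 = 28)
a(k) = 2*k/(13 + k) (a(k) = (k + k)/(k + 13) = (2*k)/(13 + k) = 2*k/(13 + k))
(-2906 + 23457) + a(-35) = (-2906 + 23457) + 2*(-35)/(13 - 35) = 20551 + 2*(-35)/(-22) = 20551 + 2*(-35)*(-1/22) = 20551 + 35/11 = 226096/11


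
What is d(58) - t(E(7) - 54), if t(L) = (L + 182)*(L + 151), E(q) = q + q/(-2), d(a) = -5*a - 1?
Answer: -54027/4 ≈ -13507.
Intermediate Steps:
d(a) = -1 - 5*a
E(q) = q/2 (E(q) = q + q*(-½) = q - q/2 = q/2)
t(L) = (151 + L)*(182 + L) (t(L) = (182 + L)*(151 + L) = (151 + L)*(182 + L))
d(58) - t(E(7) - 54) = (-1 - 5*58) - (27482 + ((½)*7 - 54)² + 333*((½)*7 - 54)) = (-1 - 290) - (27482 + (7/2 - 54)² + 333*(7/2 - 54)) = -291 - (27482 + (-101/2)² + 333*(-101/2)) = -291 - (27482 + 10201/4 - 33633/2) = -291 - 1*52863/4 = -291 - 52863/4 = -54027/4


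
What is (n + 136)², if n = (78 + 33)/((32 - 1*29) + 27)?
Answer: 1951609/100 ≈ 19516.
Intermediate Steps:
n = 37/10 (n = 111/((32 - 29) + 27) = 111/(3 + 27) = 111/30 = 111*(1/30) = 37/10 ≈ 3.7000)
(n + 136)² = (37/10 + 136)² = (1397/10)² = 1951609/100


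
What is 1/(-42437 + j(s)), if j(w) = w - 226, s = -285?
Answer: -1/42948 ≈ -2.3284e-5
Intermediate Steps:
j(w) = -226 + w
1/(-42437 + j(s)) = 1/(-42437 + (-226 - 285)) = 1/(-42437 - 511) = 1/(-42948) = -1/42948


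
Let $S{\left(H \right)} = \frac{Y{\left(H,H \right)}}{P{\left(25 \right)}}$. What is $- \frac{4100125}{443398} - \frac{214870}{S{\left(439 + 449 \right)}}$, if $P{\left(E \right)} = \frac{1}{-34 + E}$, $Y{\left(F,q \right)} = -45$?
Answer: $- \frac{19386695777}{35915238} \approx -539.79$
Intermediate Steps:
$S{\left(H \right)} = 405$ ($S{\left(H \right)} = - \frac{45}{\frac{1}{-34 + 25}} = - \frac{45}{\frac{1}{-9}} = - \frac{45}{- \frac{1}{9}} = \left(-45\right) \left(-9\right) = 405$)
$- \frac{4100125}{443398} - \frac{214870}{S{\left(439 + 449 \right)}} = - \frac{4100125}{443398} - \frac{214870}{405} = \left(-4100125\right) \frac{1}{443398} - \frac{42974}{81} = - \frac{4100125}{443398} - \frac{42974}{81} = - \frac{19386695777}{35915238}$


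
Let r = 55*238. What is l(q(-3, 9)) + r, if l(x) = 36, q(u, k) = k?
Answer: 13126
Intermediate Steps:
r = 13090
l(q(-3, 9)) + r = 36 + 13090 = 13126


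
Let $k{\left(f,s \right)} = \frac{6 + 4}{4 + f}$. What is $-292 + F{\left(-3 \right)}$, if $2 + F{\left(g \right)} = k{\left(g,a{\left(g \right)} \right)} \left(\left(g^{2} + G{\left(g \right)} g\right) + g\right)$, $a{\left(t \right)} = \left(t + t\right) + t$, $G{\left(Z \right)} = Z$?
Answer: $-144$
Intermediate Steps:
$a{\left(t \right)} = 3 t$ ($a{\left(t \right)} = 2 t + t = 3 t$)
$k{\left(f,s \right)} = \frac{10}{4 + f}$
$F{\left(g \right)} = -2 + \frac{10 \left(g + 2 g^{2}\right)}{4 + g}$ ($F{\left(g \right)} = -2 + \frac{10}{4 + g} \left(\left(g^{2} + g g\right) + g\right) = -2 + \frac{10}{4 + g} \left(\left(g^{2} + g^{2}\right) + g\right) = -2 + \frac{10}{4 + g} \left(2 g^{2} + g\right) = -2 + \frac{10}{4 + g} \left(g + 2 g^{2}\right) = -2 + \frac{10 \left(g + 2 g^{2}\right)}{4 + g}$)
$-292 + F{\left(-3 \right)} = -292 + \frac{4 \left(-2 + 2 \left(-3\right) + 5 \left(-3\right)^{2}\right)}{4 - 3} = -292 + \frac{4 \left(-2 - 6 + 5 \cdot 9\right)}{1} = -292 + 4 \cdot 1 \left(-2 - 6 + 45\right) = -292 + 4 \cdot 1 \cdot 37 = -292 + 148 = -144$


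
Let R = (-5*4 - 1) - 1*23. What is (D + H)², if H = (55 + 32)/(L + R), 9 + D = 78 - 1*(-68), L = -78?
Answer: 276457129/14884 ≈ 18574.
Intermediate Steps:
R = -44 (R = (-20 - 1) - 23 = -21 - 23 = -44)
D = 137 (D = -9 + (78 - 1*(-68)) = -9 + (78 + 68) = -9 + 146 = 137)
H = -87/122 (H = (55 + 32)/(-78 - 44) = 87/(-122) = 87*(-1/122) = -87/122 ≈ -0.71311)
(D + H)² = (137 - 87/122)² = (16627/122)² = 276457129/14884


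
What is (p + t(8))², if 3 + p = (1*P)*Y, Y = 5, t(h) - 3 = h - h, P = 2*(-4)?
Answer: 1600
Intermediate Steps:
P = -8
t(h) = 3 (t(h) = 3 + (h - h) = 3 + 0 = 3)
p = -43 (p = -3 + (1*(-8))*5 = -3 - 8*5 = -3 - 40 = -43)
(p + t(8))² = (-43 + 3)² = (-40)² = 1600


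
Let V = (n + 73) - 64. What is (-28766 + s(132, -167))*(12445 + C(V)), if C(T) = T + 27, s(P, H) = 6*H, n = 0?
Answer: -371534408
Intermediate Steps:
V = 9 (V = (0 + 73) - 64 = 73 - 64 = 9)
C(T) = 27 + T
(-28766 + s(132, -167))*(12445 + C(V)) = (-28766 + 6*(-167))*(12445 + (27 + 9)) = (-28766 - 1002)*(12445 + 36) = -29768*12481 = -371534408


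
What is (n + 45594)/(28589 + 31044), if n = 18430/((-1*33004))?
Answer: 752382973/984063766 ≈ 0.76457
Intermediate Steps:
n = -9215/16502 (n = 18430/(-33004) = 18430*(-1/33004) = -9215/16502 ≈ -0.55842)
(n + 45594)/(28589 + 31044) = (-9215/16502 + 45594)/(28589 + 31044) = (752382973/16502)/59633 = (752382973/16502)*(1/59633) = 752382973/984063766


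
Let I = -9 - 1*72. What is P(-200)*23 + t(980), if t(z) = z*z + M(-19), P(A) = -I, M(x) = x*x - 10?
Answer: 962614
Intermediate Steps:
M(x) = -10 + x**2 (M(x) = x**2 - 10 = -10 + x**2)
I = -81 (I = -9 - 72 = -81)
P(A) = 81 (P(A) = -1*(-81) = 81)
t(z) = 351 + z**2 (t(z) = z*z + (-10 + (-19)**2) = z**2 + (-10 + 361) = z**2 + 351 = 351 + z**2)
P(-200)*23 + t(980) = 81*23 + (351 + 980**2) = 1863 + (351 + 960400) = 1863 + 960751 = 962614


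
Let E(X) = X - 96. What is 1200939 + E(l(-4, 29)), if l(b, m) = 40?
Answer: 1200883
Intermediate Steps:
E(X) = -96 + X
1200939 + E(l(-4, 29)) = 1200939 + (-96 + 40) = 1200939 - 56 = 1200883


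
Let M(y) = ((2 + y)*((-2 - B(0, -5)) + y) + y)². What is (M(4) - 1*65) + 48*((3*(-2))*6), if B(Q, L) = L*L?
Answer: 16163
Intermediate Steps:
B(Q, L) = L²
M(y) = (y + (-27 + y)*(2 + y))² (M(y) = ((2 + y)*((-2 - 1*(-5)²) + y) + y)² = ((2 + y)*((-2 - 1*25) + y) + y)² = ((2 + y)*((-2 - 25) + y) + y)² = ((2 + y)*(-27 + y) + y)² = ((-27 + y)*(2 + y) + y)² = (y + (-27 + y)*(2 + y))²)
(M(4) - 1*65) + 48*((3*(-2))*6) = ((54 - 1*4² + 24*4)² - 1*65) + 48*((3*(-2))*6) = ((54 - 1*16 + 96)² - 65) + 48*(-6*6) = ((54 - 16 + 96)² - 65) + 48*(-36) = (134² - 65) - 1728 = (17956 - 65) - 1728 = 17891 - 1728 = 16163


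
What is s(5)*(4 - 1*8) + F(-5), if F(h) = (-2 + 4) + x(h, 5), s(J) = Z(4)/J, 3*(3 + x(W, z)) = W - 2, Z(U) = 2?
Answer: -74/15 ≈ -4.9333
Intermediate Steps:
x(W, z) = -11/3 + W/3 (x(W, z) = -3 + (W - 2)/3 = -3 + (-2 + W)/3 = -3 + (-2/3 + W/3) = -11/3 + W/3)
s(J) = 2/J
F(h) = -5/3 + h/3 (F(h) = (-2 + 4) + (-11/3 + h/3) = 2 + (-11/3 + h/3) = -5/3 + h/3)
s(5)*(4 - 1*8) + F(-5) = (2/5)*(4 - 1*8) + (-5/3 + (1/3)*(-5)) = (2*(1/5))*(4 - 8) + (-5/3 - 5/3) = (2/5)*(-4) - 10/3 = -8/5 - 10/3 = -74/15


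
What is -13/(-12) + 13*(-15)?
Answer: -2327/12 ≈ -193.92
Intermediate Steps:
-13/(-12) + 13*(-15) = -13*(-1/12) - 195 = 13/12 - 195 = -2327/12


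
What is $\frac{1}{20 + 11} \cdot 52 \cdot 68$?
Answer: $\frac{3536}{31} \approx 114.06$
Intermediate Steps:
$\frac{1}{20 + 11} \cdot 52 \cdot 68 = \frac{1}{31} \cdot 52 \cdot 68 = \frac{52}{31} \cdot 68 = \frac{3536}{31}$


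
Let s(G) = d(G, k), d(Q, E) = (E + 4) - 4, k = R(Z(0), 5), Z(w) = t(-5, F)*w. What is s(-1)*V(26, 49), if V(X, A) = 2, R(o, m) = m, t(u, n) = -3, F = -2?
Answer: 10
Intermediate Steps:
Z(w) = -3*w
k = 5
d(Q, E) = E (d(Q, E) = (4 + E) - 4 = E)
s(G) = 5
s(-1)*V(26, 49) = 5*2 = 10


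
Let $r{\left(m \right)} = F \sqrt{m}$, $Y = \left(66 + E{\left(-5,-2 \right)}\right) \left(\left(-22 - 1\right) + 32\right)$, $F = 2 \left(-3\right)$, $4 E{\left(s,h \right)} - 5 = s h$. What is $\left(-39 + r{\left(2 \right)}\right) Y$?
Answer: $- \frac{97929}{4} - \frac{7533 \sqrt{2}}{2} \approx -29809.0$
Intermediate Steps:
$E{\left(s,h \right)} = \frac{5}{4} + \frac{h s}{4}$ ($E{\left(s,h \right)} = \frac{5}{4} + \frac{s h}{4} = \frac{5}{4} + \frac{h s}{4}$)
$F = -6$
$Y = \frac{2511}{4}$ ($Y = \left(66 + \left(\frac{5}{4} + \frac{1}{4} \left(-2\right) \left(-5\right)\right)\right) \left(\left(-22 - 1\right) + 32\right) = \left(66 + \left(\frac{5}{4} + \frac{5}{2}\right)\right) \left(-23 + 32\right) = \left(66 + \frac{15}{4}\right) 9 = \frac{279}{4} \cdot 9 = \frac{2511}{4} \approx 627.75$)
$r{\left(m \right)} = - 6 \sqrt{m}$
$\left(-39 + r{\left(2 \right)}\right) Y = \left(-39 - 6 \sqrt{2}\right) \frac{2511}{4} = - \frac{97929}{4} - \frac{7533 \sqrt{2}}{2}$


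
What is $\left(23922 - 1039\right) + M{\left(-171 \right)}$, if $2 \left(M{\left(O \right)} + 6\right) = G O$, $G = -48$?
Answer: $26981$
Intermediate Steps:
$M{\left(O \right)} = -6 - 24 O$ ($M{\left(O \right)} = -6 + \frac{\left(-48\right) O}{2} = -6 - 24 O$)
$\left(23922 - 1039\right) + M{\left(-171 \right)} = \left(23922 - 1039\right) - -4098 = 22883 + \left(-6 + 4104\right) = 22883 + 4098 = 26981$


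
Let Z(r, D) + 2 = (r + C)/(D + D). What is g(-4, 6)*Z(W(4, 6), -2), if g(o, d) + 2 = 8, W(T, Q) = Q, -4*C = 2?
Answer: -81/4 ≈ -20.250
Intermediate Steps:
C = -½ (C = -¼*2 = -½ ≈ -0.50000)
g(o, d) = 6 (g(o, d) = -2 + 8 = 6)
Z(r, D) = -2 + (-½ + r)/(2*D) (Z(r, D) = -2 + (r - ½)/(D + D) = -2 + (-½ + r)/((2*D)) = -2 + (-½ + r)*(1/(2*D)) = -2 + (-½ + r)/(2*D))
g(-4, 6)*Z(W(4, 6), -2) = 6*((¼)*(-1 - 8*(-2) + 2*6)/(-2)) = 6*((¼)*(-½)*(-1 + 16 + 12)) = 6*((¼)*(-½)*27) = 6*(-27/8) = -81/4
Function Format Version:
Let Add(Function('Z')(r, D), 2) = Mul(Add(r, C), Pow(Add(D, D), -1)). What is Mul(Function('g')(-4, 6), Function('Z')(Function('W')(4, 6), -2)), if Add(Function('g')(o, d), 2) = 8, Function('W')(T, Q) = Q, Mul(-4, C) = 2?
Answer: Rational(-81, 4) ≈ -20.250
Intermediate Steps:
C = Rational(-1, 2) (C = Mul(Rational(-1, 4), 2) = Rational(-1, 2) ≈ -0.50000)
Function('g')(o, d) = 6 (Function('g')(o, d) = Add(-2, 8) = 6)
Function('Z')(r, D) = Add(-2, Mul(Rational(1, 2), Pow(D, -1), Add(Rational(-1, 2), r))) (Function('Z')(r, D) = Add(-2, Mul(Add(r, Rational(-1, 2)), Pow(Add(D, D), -1))) = Add(-2, Mul(Add(Rational(-1, 2), r), Pow(Mul(2, D), -1))) = Add(-2, Mul(Add(Rational(-1, 2), r), Mul(Rational(1, 2), Pow(D, -1)))) = Add(-2, Mul(Rational(1, 2), Pow(D, -1), Add(Rational(-1, 2), r))))
Mul(Function('g')(-4, 6), Function('Z')(Function('W')(4, 6), -2)) = Mul(6, Mul(Rational(1, 4), Pow(-2, -1), Add(-1, Mul(-8, -2), Mul(2, 6)))) = Mul(6, Mul(Rational(1, 4), Rational(-1, 2), Add(-1, 16, 12))) = Mul(6, Mul(Rational(1, 4), Rational(-1, 2), 27)) = Mul(6, Rational(-27, 8)) = Rational(-81, 4)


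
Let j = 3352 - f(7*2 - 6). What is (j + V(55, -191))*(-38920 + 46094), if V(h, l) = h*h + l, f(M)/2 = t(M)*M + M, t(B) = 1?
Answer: 44148796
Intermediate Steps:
f(M) = 4*M (f(M) = 2*(1*M + M) = 2*(M + M) = 2*(2*M) = 4*M)
V(h, l) = l + h² (V(h, l) = h² + l = l + h²)
j = 3320 (j = 3352 - 4*(7*2 - 6) = 3352 - 4*(14 - 6) = 3352 - 4*8 = 3352 - 1*32 = 3352 - 32 = 3320)
(j + V(55, -191))*(-38920 + 46094) = (3320 + (-191 + 55²))*(-38920 + 46094) = (3320 + (-191 + 3025))*7174 = (3320 + 2834)*7174 = 6154*7174 = 44148796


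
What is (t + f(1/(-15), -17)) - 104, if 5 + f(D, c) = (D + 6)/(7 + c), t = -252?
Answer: -54239/150 ≈ -361.59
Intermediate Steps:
f(D, c) = -5 + (6 + D)/(7 + c) (f(D, c) = -5 + (D + 6)/(7 + c) = -5 + (6 + D)/(7 + c))
(t + f(1/(-15), -17)) - 104 = (-252 + (-29 + 1/(-15) - 5*(-17))/(7 - 17)) - 104 = (-252 + (-29 - 1/15 + 85)/(-10)) - 104 = (-252 - ⅒*839/15) - 104 = (-252 - 839/150) - 104 = -38639/150 - 104 = -54239/150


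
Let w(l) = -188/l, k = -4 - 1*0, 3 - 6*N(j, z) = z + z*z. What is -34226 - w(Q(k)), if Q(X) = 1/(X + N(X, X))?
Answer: -35260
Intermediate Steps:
N(j, z) = 1/2 - z/6 - z**2/6 (N(j, z) = 1/2 - (z + z*z)/6 = 1/2 - (z + z**2)/6 = 1/2 + (-z/6 - z**2/6) = 1/2 - z/6 - z**2/6)
k = -4 (k = -4 + 0 = -4)
Q(X) = 1/(1/2 - X**2/6 + 5*X/6) (Q(X) = 1/(X + (1/2 - X/6 - X**2/6)) = 1/(1/2 - X**2/6 + 5*X/6))
-34226 - w(Q(k)) = -34226 - (-188)/(6/(3 - 1*(-4)**2 + 5*(-4))) = -34226 - (-188)/(6/(3 - 1*16 - 20)) = -34226 - (-188)/(6/(3 - 16 - 20)) = -34226 - (-188)/(6/(-33)) = -34226 - (-188)/(6*(-1/33)) = -34226 - (-188)/(-2/11) = -34226 - (-188)*(-11)/2 = -34226 - 1*1034 = -34226 - 1034 = -35260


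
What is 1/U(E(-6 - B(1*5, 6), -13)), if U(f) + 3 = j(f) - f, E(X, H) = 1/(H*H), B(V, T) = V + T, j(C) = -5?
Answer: -169/1353 ≈ -0.12491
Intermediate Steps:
B(V, T) = T + V
E(X, H) = H**(-2) (E(X, H) = 1/(H**2) = H**(-2))
U(f) = -8 - f (U(f) = -3 + (-5 - f) = -8 - f)
1/U(E(-6 - B(1*5, 6), -13)) = 1/(-8 - 1/(-13)**2) = 1/(-8 - 1*1/169) = 1/(-8 - 1/169) = 1/(-1353/169) = -169/1353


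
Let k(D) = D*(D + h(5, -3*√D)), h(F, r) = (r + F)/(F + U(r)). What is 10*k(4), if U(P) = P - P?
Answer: 152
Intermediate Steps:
U(P) = 0
h(F, r) = (F + r)/F (h(F, r) = (r + F)/(F + 0) = (F + r)/F)
k(D) = D*(1 + D - 3*√D/5) (k(D) = D*(D + (5 - 3*√D)/5) = D*(D + (1 - 3*√D/5)) = D*(1 + D - 3*√D/5))
10*k(4) = 10*(4 + 4² - 3*4^(3/2)/5) = 10*(4 + 16 - ⅗*8) = 10*(4 + 16 - 24/5) = 10*(76/5) = 152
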